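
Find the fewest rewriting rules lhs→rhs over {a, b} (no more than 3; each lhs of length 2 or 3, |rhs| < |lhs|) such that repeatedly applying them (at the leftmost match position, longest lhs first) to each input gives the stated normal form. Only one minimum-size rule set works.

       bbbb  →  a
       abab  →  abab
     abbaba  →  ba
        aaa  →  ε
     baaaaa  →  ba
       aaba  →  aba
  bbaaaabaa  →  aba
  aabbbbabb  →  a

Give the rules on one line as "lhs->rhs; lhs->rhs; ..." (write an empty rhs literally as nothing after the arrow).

  | bbbb => abb => aa => a
  | abab
  | abbaba => aaaba => ba
  | aaa => ε

aa->a; aaa->; bb->a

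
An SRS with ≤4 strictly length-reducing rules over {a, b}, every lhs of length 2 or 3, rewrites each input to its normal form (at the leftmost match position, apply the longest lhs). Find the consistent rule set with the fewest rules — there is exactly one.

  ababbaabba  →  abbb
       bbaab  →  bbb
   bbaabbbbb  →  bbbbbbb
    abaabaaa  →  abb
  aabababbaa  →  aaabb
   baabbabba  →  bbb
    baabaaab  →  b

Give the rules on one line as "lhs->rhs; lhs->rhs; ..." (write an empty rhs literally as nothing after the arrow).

  | ababbaabba => abaabba => abbba => abbb
  | bbaab => bbb
  | bbaabbbbb => bbbbbbb
  | abaabaaa => abbaaa => abba => abb

ba->b; baa->b; bab->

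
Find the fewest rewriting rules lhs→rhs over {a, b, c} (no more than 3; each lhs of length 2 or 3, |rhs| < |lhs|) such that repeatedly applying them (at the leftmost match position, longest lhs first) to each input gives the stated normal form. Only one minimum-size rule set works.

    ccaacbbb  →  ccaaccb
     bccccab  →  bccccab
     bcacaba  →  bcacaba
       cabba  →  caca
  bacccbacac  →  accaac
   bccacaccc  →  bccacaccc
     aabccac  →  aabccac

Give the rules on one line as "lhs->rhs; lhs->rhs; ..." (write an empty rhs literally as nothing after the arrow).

bac->a; bb->c

  | ccaacbbb => ccaaccb
  | bccccab
  | bcacaba
  | cabba => caca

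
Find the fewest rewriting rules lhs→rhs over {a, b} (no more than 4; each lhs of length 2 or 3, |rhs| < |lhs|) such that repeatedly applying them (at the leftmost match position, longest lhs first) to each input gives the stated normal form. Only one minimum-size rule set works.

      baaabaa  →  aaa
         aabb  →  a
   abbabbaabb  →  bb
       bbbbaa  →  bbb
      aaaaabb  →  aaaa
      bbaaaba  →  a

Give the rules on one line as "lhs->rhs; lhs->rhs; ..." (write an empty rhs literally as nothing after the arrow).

  | baaabaa => abaa => aaa
  | aabb => ab => a
  | abbabbaabb => babbaabb => baabb => bb
  | bbbbaa => bbb

ab->a; abb->b; baa->; bab->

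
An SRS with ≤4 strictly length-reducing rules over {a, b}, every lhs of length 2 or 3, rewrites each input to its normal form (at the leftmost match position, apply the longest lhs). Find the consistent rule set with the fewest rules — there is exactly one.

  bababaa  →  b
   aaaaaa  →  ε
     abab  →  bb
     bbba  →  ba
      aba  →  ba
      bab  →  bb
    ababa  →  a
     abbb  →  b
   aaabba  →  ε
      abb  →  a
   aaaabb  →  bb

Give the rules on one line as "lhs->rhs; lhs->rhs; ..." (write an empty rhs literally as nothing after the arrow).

aa->; ab->b; abb->a; bba->a

  | bababaa => bbabaa => abaa => baa => b
  | aaaaaa => aaaa => aa => ε
  | abab => bab => bb
  | bbba => ba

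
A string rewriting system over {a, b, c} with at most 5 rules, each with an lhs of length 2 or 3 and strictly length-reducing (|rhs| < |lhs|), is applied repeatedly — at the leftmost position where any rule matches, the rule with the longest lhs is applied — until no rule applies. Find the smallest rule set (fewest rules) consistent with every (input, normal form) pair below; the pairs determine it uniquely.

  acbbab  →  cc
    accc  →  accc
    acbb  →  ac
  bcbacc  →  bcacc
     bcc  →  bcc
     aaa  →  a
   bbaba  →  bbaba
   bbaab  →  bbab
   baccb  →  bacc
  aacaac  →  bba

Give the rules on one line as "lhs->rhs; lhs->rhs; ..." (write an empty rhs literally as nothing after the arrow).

aa->a; aac->ba; aca->cc; cb->c

  | acbbab => acbab => acab => ccb => cc
  | accc
  | acbb => acb => ac
  | bcbacc => bcacc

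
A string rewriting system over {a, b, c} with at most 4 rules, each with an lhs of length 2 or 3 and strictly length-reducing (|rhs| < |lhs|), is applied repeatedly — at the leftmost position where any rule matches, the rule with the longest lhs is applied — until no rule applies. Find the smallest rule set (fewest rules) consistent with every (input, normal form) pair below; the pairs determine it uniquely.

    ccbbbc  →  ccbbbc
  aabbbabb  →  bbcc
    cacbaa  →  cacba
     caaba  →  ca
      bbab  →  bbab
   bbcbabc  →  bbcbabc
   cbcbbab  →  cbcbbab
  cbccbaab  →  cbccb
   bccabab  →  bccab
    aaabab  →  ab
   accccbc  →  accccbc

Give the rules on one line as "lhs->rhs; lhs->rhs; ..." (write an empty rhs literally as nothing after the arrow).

aa->a; aab->; aba->a; abb->cc

  | ccbbbc
  | aabbbabb => bbabb => bbcc
  | cacbaa => cacba
  | caaba => ca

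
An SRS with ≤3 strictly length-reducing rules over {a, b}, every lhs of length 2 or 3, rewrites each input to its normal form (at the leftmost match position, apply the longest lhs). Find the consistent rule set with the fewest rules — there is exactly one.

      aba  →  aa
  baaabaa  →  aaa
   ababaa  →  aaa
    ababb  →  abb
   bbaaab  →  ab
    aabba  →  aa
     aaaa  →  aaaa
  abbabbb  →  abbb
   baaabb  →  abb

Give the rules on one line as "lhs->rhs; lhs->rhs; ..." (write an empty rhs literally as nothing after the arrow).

aab->ab; ba->a

  | aba => aa
  | baaabaa => aaabaa => aabaa => abaa => aaa
  | ababaa => aabaa => abaa => aaa
  | ababb => aabb => abb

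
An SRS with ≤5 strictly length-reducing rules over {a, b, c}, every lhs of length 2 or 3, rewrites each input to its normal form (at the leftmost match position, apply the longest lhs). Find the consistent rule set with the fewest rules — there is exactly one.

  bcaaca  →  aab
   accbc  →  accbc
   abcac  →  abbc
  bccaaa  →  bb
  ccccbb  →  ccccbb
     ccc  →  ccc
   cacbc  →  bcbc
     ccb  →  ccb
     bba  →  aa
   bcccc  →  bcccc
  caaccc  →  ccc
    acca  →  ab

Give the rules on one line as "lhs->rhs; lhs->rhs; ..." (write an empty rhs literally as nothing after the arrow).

  | bcaaca => bbaca => aaca => aab
  | accbc
  | abcac => abbc
  | bccaaa => bcbaa => bca => bb

acb->ab; ba->; bba->aa; ca->b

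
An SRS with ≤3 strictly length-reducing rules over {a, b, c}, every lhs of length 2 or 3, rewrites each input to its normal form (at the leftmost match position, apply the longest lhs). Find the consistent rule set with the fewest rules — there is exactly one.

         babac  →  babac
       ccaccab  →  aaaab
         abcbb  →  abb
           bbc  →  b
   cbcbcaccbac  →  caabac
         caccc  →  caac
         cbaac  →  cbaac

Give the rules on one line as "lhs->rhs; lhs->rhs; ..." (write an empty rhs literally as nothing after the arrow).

  | babac
  | ccaccab => aaccab => aaaab
  | abcbb => abb
  | bbc => b

bc->; cc->a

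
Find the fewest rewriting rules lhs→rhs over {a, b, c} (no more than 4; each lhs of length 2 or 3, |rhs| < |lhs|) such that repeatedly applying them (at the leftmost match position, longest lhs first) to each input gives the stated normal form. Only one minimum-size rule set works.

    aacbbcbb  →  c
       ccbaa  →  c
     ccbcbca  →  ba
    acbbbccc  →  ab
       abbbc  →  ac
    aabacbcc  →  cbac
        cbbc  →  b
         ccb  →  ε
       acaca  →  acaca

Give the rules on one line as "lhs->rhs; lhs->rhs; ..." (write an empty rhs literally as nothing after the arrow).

aa->c; bb->; bc->c; cc->b

  | aacbbcbb => ccbbcbb => bbbcbb => bcbb => cbb => c
  | ccbaa => bbaa => aa => c
  | ccbcbca => bbcbca => cbca => cca => ba
  | acbbbccc => acbccc => acccc => abcc => acc => ab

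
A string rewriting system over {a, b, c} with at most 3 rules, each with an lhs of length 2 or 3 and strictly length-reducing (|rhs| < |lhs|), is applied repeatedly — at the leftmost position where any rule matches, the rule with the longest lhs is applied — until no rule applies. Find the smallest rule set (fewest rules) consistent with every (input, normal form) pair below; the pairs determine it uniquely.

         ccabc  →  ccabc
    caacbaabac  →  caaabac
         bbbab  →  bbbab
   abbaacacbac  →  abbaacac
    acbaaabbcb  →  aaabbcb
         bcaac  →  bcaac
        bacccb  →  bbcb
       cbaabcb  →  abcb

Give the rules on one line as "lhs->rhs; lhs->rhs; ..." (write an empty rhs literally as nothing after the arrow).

  | ccabc
  | caacbaabac => caaabac
  | bbbab
  | abbaacacbac => abbaacac

acc->b; cba->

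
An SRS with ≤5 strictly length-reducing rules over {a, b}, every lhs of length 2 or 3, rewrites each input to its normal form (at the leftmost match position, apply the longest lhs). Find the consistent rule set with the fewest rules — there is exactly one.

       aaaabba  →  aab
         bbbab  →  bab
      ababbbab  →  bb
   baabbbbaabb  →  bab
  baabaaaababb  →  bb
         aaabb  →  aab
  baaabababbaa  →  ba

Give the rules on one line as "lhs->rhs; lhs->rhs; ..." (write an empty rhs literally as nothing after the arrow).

aba->b; abb->b; bba->b; bbb->b

  | aaaabba => aaaba => aab
  | bbbab => bab
  | ababbbab => bbbbab => bbab => bb
  | baabbbbaabb => babbbaabb => bbbaabb => baabb => bab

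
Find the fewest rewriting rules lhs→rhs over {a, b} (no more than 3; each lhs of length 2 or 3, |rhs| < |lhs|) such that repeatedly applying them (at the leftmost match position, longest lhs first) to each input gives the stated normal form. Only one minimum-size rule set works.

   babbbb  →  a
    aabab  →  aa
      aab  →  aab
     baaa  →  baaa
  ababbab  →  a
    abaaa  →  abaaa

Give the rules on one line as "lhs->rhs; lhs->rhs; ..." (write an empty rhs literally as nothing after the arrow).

  | babbbb => bbb => a
  | aabab => aa
  | aab
  | baaa

bab->; bbb->a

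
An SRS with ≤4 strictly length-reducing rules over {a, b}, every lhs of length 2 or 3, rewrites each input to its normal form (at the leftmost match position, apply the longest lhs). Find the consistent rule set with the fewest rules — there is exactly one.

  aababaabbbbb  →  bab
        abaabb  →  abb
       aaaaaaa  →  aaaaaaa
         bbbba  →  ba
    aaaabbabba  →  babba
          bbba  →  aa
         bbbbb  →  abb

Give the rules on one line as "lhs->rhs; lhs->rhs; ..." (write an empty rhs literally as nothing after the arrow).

aab->ba; aba->ba; baa->a; bbb->a

  | aababaabbbbb => baabaabbbbb => abaabbbbb => baabbbbb => abbbbb => aabb => bab
  | abaabb => baabb => abb
  | aaaaaaa
  | bbbba => aba => ba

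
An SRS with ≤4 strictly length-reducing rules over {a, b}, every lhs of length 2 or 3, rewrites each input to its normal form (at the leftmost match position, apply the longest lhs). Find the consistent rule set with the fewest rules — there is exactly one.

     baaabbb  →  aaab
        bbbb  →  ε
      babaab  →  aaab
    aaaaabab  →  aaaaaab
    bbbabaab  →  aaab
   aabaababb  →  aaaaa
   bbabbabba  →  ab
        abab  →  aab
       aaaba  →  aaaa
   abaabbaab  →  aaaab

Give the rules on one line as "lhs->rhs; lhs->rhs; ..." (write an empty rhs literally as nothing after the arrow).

  | baaabbb => aaabbb => aaab
  | bbbb => bb => ε
  | babaab => abaab => aaab
  | aaaaabab => aaaaaab

ba->a; bb->; bba->b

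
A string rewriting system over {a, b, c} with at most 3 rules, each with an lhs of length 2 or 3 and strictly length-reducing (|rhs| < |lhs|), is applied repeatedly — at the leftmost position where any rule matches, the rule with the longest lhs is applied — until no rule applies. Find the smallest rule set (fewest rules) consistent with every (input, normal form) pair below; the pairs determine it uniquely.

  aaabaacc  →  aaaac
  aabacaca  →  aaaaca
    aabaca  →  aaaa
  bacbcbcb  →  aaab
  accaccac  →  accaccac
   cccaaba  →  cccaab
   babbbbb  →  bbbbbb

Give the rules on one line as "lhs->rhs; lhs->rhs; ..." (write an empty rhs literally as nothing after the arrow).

ba->b; bc->a

  | aaabaacc => aaabacc => aaabcc => aaaac
  | aabacaca => aabcaca => aaaaca
  | aabaca => aabca => aaaa
  | bacbcbcb => bcbcbcb => abcbcb => aabcb => aaab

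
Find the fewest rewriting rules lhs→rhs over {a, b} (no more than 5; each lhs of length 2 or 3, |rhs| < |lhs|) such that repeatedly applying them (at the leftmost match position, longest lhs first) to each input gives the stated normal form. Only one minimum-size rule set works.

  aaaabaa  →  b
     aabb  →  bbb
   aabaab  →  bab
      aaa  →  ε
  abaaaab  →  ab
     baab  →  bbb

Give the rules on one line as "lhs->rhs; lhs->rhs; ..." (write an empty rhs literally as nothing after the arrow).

  | aaaabaa => abaa => aa => b
  | aabb => bbb
  | aabaab => bbaab => bab
  | aaa => ε

aa->b; aaa->; aba->a; bba->b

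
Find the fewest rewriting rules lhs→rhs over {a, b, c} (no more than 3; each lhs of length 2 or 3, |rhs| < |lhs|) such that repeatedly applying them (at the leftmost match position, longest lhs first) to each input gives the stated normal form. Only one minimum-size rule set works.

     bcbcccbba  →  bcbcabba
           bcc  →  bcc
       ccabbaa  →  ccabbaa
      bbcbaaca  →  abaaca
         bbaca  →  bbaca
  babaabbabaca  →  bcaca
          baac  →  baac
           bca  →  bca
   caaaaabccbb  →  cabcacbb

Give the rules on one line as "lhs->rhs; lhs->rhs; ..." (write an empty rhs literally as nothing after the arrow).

  | bcbcccbba => bcbcabba
  | bcc
  | ccabbaa
  | bbcbaaca => abaaca

aab->bc; bbc->a; ccc->ca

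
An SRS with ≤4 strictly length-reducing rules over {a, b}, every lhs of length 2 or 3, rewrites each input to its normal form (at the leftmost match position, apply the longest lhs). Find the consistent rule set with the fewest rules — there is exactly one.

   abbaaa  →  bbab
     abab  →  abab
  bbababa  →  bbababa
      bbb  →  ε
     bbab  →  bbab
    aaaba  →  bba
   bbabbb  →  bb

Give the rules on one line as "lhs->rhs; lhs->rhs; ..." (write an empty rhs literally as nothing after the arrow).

  | abbaaa => bbaaa => bbab
  | abab
  | bbababa
  | bbb => ε

aaa->ab; abb->bb; bbb->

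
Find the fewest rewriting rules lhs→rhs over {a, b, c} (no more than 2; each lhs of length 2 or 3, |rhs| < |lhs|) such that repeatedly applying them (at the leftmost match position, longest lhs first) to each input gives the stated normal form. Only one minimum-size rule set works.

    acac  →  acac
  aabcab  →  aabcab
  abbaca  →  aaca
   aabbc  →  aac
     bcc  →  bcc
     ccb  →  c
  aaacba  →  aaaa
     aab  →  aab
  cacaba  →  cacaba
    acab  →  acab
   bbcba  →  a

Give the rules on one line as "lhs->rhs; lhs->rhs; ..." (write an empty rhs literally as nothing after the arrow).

bb->; cb->

  | acac
  | aabcab
  | abbaca => aaca
  | aabbc => aac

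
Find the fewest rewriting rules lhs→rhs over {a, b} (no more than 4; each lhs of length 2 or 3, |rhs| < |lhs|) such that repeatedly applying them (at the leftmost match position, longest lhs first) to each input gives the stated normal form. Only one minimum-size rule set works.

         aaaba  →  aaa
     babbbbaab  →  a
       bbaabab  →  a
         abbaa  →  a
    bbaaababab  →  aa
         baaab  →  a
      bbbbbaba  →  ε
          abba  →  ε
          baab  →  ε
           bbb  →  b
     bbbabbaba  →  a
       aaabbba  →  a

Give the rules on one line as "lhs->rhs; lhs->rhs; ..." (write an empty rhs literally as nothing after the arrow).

  | aaaba => aaa
  | babbbbaab => bbbbaab => bbaab => aab => a
  | bbaabab => aabab => aab => a
  | abbaa => baa => a

ab->; ba->; bb->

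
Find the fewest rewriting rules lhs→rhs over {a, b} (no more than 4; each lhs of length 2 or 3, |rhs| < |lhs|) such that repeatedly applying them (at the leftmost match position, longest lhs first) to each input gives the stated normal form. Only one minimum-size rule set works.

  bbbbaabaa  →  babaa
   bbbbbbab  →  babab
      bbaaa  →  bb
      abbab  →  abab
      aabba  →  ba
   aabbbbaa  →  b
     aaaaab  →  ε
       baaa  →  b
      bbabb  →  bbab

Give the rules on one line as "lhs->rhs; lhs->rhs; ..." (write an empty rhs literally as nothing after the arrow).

  | bbbbaabaa => babaabaa => babaa
  | bbbbbbab => babbbab => babbab => babab
  | bbaaa => bb
  | abbab => abab

aaa->; aab->; abb->ab; bbb->ba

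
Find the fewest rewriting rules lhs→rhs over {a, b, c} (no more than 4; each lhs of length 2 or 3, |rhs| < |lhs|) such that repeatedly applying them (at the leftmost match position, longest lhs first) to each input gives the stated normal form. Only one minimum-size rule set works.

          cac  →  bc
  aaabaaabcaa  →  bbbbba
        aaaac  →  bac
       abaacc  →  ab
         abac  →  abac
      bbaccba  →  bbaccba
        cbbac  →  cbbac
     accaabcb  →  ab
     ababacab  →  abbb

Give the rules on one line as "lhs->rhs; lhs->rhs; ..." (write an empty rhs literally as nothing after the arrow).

aa->c; bab->c; ca->b; ccc->

  | cac => bc
  | aaabaaabcaa => cabaaabcaa => bbaaabcaa => bbcabcaa => bbbbcaa => bbbbba
  | aaaac => caac => bac
  | abaacc => abccc => ab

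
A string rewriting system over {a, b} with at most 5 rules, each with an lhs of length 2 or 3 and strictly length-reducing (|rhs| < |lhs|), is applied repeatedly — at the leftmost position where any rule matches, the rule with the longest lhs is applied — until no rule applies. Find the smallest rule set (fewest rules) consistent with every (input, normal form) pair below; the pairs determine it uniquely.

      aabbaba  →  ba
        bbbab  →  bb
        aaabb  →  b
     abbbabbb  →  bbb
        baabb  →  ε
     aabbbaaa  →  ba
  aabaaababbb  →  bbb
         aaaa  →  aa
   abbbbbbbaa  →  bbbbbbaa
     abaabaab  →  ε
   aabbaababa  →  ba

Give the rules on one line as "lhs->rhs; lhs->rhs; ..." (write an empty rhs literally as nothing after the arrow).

  | aabbaba => ababa => ba
  | bbbab => bb
  | aaabb => abb => b
  | abbbabbb => bbabbb => bbb

aaa->a; ab->; aba->; bab->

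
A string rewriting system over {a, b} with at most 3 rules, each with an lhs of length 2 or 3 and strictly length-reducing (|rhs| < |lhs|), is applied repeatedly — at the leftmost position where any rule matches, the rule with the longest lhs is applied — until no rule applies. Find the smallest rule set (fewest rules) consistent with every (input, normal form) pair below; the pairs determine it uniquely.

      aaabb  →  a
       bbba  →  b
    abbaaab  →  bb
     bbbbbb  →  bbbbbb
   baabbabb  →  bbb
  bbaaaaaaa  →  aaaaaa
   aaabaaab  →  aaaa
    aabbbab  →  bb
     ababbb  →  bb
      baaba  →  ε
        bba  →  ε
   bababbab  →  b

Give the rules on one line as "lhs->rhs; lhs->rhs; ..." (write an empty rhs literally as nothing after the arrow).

ab->; ba->b; bba->

  | aaabb => aab => a
  | bbba => b
  | abbaaab => baaab => baab => bab => bb
  | bbbbbb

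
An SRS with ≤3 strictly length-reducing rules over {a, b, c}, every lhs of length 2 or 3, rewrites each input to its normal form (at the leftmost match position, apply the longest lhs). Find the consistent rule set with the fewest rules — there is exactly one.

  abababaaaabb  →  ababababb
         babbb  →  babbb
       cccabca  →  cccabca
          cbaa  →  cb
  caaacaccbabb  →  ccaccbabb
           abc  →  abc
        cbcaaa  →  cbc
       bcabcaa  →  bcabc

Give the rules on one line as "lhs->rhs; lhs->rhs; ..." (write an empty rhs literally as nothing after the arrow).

aa->; aaa->

  | abababaaaabb => ababababb
  | babbb
  | cccabca
  | cbaa => cb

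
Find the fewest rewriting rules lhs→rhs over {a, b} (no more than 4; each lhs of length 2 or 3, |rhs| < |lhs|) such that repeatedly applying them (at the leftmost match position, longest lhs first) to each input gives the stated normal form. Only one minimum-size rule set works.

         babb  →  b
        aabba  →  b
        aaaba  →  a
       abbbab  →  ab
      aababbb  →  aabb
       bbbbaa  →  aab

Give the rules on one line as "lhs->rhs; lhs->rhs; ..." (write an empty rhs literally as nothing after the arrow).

  | babb => b
  | aabba => aaab => b
  | aaaba => ba => a
  | abbbab => ababb => ab

aaa->; ba->a; bab->; bba->ab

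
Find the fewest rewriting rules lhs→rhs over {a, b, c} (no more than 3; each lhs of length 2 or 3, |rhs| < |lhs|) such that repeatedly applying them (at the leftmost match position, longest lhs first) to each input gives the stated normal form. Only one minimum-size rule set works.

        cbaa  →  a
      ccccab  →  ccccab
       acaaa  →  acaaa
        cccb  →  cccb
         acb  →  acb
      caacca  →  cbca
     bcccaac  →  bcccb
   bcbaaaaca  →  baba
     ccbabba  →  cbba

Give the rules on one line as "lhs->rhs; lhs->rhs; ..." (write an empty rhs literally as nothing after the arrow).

aac->b; cba->

  | cbaa => a
  | ccccab
  | acaaa
  | cccb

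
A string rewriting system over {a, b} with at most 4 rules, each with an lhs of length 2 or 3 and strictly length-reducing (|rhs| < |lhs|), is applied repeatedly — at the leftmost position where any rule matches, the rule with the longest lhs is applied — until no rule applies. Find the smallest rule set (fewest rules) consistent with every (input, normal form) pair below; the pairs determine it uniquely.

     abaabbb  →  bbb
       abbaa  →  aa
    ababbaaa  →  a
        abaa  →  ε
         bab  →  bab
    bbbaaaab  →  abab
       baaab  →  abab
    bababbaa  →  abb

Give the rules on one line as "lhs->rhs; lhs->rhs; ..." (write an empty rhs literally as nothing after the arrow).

aab->; baa->ab; bba->

  | abaabbb => aabbbb => bbb
  | abbaa => aa
  | ababbaaa => abaaa => aaba => a
  | abaa => aab => ε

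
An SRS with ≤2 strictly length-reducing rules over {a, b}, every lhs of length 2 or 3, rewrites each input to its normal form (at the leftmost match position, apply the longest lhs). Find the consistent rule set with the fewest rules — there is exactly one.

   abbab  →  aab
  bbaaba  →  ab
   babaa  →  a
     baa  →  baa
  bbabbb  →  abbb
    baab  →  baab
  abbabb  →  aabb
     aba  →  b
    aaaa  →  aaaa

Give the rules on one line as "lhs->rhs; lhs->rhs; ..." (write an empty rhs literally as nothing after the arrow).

aba->b; bba->a

  | abbab => aab
  | bbaaba => aaba => ab
  | babaa => bba => a
  | baa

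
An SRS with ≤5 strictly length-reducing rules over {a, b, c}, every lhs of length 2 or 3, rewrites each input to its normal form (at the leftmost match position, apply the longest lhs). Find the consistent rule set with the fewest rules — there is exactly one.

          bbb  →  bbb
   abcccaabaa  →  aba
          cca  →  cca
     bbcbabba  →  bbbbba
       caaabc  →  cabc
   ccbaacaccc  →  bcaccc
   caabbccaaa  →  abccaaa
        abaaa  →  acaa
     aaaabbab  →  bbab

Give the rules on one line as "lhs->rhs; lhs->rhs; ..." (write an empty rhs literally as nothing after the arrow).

aab->b; baa->ca; cb->a; cba->b

  | bbb
  | abcccaabaa => abcccbaa => abccba => abcb => aba
  | cca
  | bbcbabba => bbbbba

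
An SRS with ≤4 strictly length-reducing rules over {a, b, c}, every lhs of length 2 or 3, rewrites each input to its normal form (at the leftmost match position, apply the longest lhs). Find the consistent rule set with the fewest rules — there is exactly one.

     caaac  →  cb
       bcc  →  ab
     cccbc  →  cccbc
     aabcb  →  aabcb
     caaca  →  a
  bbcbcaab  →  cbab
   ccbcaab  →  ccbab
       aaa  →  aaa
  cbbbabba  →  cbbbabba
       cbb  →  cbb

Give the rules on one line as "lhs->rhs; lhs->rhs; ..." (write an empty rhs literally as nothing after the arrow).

aac->cb; bbc->c; bcc->ab; ca->

  | caaac => aac => cb
  | bcc => ab
  | cccbc
  | aabcb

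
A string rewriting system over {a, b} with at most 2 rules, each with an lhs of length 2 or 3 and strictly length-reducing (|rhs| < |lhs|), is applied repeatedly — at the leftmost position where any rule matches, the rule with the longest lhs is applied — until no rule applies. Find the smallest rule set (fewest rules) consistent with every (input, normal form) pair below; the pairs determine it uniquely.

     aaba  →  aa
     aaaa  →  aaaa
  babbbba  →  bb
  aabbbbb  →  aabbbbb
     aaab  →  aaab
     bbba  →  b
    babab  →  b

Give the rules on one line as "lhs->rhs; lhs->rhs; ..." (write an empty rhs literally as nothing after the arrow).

ba->; bba->

  | aaba => aa
  | aaaa
  | babbbba => bbbba => bb
  | aabbbbb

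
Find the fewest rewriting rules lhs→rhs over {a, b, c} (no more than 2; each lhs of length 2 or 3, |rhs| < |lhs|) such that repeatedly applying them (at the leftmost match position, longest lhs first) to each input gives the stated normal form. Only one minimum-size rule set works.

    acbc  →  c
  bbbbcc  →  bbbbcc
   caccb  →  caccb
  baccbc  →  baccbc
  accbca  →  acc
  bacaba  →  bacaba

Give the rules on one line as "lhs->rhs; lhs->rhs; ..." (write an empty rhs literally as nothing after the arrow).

acb->; bca->

  | acbc => c
  | bbbbcc
  | caccb
  | baccbc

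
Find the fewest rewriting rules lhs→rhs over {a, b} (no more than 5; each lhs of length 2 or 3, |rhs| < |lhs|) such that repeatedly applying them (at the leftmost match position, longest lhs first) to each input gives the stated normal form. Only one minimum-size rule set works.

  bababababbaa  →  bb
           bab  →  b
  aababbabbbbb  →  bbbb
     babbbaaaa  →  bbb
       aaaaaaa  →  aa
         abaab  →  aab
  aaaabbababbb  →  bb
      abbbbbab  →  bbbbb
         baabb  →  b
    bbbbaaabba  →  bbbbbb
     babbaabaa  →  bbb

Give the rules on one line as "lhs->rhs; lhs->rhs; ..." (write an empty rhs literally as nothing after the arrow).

aaa->aa; abb->b; ba->; bba->bb

  | bababababbaa => babababbaa => bababbaa => babbaa => bbaa => bba => bb
  | bab => b
  | aababbabbbbb => aabbabbbbb => ababbbbb => abbbbb => bbbb
  | babbbaaaa => bbbaaaa => bbbaaa => bbbaa => bbba => bbb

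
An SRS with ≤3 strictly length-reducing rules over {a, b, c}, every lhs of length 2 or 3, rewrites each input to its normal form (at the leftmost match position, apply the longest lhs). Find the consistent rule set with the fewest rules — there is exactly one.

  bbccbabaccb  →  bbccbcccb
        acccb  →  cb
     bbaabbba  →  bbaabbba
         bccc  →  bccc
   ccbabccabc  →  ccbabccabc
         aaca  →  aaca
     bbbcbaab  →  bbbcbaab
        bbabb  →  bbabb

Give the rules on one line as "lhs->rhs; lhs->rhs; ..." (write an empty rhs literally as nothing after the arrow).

aba->c; acc->

  | bbccbabaccb => bbccbcccb
  | acccb => cb
  | bbaabbba
  | bccc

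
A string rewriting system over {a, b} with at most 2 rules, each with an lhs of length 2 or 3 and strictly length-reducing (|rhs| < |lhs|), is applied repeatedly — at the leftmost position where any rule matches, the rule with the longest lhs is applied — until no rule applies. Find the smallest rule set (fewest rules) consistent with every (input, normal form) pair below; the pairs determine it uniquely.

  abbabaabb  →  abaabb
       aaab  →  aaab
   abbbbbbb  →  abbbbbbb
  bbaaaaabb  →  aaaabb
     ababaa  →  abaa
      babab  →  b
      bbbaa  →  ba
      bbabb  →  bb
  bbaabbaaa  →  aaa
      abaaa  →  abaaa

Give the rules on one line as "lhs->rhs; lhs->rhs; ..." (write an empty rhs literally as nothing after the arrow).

bab->b; bba->

  | abbabaabb => abaabb
  | aaab
  | abbbbbbb
  | bbaaaaabb => aaaabb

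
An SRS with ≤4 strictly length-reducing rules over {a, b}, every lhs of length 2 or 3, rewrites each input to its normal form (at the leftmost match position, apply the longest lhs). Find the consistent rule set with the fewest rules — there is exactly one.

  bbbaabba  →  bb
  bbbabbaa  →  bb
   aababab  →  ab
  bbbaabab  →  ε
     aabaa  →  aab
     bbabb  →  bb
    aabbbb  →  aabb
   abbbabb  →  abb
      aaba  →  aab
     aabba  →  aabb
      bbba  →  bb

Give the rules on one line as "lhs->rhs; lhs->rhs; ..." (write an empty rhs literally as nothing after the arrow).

  | bbbaabba => bbaabba => bbabba => bba => bb
  | bbbabbaa => bbabbaa => bbaa => bba => bb
  | aababab => aaab => ab
  | bbbaabab => bbaabab => bbabab => bab => ε

aaa->a; ba->b; bab->; bbb->bb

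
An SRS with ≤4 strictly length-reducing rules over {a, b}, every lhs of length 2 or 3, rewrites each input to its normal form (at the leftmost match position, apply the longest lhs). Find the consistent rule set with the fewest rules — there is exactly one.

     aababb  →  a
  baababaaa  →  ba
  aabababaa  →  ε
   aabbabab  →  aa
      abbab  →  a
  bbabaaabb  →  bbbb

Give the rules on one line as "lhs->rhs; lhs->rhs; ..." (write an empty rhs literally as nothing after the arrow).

  | aababb => aabb => a
  | baababaaa => baabaaa => baaaa => ba
  | aabababaa => aababaa => aabaa => aaa => ε
  | aabbabab => aabab => aab => aa

aaa->; ab->a; aba->a; abb->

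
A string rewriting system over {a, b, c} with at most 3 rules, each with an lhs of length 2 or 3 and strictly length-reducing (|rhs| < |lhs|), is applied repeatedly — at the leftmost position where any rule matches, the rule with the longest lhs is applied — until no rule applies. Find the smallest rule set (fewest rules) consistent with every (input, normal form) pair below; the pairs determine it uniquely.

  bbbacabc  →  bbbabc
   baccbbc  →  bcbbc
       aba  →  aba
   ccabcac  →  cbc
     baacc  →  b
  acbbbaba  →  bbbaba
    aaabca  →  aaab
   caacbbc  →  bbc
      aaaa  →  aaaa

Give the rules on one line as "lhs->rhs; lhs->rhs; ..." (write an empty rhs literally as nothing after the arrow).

ac->; ca->

  | bbbacabc => bbbabc
  | baccbbc => bcbbc
  | aba
  | ccabcac => cbcac => cbc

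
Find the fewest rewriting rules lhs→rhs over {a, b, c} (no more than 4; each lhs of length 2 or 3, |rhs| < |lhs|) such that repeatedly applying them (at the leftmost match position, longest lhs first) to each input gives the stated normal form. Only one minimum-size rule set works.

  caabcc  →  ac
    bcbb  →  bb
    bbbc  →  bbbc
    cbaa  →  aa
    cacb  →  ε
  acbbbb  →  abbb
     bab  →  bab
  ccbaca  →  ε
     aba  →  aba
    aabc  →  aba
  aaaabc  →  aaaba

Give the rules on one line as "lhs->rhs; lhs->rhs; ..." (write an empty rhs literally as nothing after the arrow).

  | caabcc => abcc => bac => ac
  | bcbb => bb
  | bbbc
  | cbaa => aa

abc->ba; bac->ac; ca->; cb->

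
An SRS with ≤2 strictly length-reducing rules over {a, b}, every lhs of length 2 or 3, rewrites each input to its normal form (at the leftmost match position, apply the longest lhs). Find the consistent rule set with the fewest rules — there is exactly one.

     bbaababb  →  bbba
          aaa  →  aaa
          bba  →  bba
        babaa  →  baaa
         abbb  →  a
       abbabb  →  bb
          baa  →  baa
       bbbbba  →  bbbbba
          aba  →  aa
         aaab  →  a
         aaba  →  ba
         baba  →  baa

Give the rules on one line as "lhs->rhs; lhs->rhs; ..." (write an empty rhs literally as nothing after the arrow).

  | bbaababb => bbbabb => bbbab => bbba
  | aaa
  | bba
  | babaa => baaa

aab->b; ab->a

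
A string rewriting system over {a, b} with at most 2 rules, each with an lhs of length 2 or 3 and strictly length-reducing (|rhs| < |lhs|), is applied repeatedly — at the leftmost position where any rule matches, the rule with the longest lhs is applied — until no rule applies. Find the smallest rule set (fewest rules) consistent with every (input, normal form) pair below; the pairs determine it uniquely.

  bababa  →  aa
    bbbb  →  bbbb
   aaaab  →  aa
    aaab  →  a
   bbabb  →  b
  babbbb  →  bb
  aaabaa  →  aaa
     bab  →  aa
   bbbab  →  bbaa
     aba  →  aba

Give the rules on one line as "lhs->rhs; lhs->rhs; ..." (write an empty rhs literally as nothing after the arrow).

  | bababa => aaaba => aa
  | bbbb
  | aaaab => aa
  | aaab => a

aab->; bab->aa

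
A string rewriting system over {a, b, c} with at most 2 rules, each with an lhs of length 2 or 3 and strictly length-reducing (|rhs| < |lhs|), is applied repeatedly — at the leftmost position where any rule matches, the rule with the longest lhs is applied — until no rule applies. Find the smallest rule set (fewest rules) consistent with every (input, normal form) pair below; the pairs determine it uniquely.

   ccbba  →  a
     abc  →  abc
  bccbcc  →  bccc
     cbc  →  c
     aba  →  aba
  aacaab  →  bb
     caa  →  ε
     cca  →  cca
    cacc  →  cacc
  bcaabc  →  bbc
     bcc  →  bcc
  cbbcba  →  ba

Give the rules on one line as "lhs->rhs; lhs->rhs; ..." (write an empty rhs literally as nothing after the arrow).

aa->b; cb->

  | ccbba => cba => a
  | abc
  | bccbcc => bccc
  | cbc => c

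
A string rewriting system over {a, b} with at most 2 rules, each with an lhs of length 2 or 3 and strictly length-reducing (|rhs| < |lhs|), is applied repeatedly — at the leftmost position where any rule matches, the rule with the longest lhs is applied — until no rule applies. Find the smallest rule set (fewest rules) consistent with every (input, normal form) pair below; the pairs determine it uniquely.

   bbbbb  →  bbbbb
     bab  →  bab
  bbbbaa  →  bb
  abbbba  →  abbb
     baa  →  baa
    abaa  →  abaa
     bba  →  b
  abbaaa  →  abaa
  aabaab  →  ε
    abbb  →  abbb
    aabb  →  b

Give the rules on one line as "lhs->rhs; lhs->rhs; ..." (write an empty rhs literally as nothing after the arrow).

  | bbbbb
  | bab
  | bbbbaa => bbba => bb
  | abbbba => abbb

aab->; bba->b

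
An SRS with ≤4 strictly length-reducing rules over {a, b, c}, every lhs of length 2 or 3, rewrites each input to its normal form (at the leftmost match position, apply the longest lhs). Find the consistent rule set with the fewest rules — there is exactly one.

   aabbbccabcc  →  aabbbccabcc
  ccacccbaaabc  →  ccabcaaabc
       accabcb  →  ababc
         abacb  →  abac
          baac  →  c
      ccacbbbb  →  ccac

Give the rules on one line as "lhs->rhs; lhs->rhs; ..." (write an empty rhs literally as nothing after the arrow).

acc->ab; baa->; cb->c

  | aabbbccabcc
  | ccacccbaaabc => ccabcbaaabc => ccabcaaabc
  | accabcb => ababcb => ababc
  | abacb => abac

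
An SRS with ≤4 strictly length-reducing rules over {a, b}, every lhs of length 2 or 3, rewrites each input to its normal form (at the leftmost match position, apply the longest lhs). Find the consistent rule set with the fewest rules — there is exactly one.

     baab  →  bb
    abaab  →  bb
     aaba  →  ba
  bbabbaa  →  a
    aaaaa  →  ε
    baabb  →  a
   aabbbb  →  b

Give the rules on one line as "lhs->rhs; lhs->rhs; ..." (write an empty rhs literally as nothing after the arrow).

  | baab => bab => bb
  | abaab => baab => bab => bb
  | aaba => aba => ba
  | bbabbaa => bbaa => a

aaa->ba; ab->b; bba->; bbb->a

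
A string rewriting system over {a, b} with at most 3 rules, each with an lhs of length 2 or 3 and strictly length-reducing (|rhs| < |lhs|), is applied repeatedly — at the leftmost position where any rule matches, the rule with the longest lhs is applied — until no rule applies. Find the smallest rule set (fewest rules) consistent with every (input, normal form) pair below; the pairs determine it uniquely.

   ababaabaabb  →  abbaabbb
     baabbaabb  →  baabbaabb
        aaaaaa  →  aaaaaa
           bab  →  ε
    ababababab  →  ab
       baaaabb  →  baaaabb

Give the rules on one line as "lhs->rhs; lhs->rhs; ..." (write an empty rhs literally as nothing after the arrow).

aba->ab; bab->

  | ababaabaabb => abbaabaabb => abbaababb => abbaabbb
  | baabbaabb
  | aaaaaa
  | bab => ε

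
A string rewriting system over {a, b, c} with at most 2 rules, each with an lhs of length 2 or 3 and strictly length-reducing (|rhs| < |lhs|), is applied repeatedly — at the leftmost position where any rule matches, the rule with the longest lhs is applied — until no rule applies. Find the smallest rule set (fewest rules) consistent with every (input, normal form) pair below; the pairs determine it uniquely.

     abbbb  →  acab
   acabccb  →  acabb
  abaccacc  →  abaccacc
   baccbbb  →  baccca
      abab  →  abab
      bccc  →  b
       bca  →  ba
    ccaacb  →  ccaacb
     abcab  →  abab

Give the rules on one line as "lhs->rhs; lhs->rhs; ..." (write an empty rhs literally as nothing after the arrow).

  | abbbb => acab
  | acabccb => acabcb => acabb
  | abaccacc
  | baccbbb => baccca

bbb->ca; bc->b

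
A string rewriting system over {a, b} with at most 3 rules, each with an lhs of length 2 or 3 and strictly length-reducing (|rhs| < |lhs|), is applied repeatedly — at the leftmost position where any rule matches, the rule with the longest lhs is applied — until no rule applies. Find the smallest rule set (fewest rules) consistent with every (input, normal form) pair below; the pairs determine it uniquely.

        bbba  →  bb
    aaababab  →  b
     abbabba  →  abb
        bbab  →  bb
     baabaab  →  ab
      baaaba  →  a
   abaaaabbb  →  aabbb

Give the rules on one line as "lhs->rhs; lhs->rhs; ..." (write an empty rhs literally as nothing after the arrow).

  | bbba => bb
  | aaababab => aababab => abab => b
  | abbabba => abbba => abb
  | bbab => bb

aaa->aa; aba->; ba->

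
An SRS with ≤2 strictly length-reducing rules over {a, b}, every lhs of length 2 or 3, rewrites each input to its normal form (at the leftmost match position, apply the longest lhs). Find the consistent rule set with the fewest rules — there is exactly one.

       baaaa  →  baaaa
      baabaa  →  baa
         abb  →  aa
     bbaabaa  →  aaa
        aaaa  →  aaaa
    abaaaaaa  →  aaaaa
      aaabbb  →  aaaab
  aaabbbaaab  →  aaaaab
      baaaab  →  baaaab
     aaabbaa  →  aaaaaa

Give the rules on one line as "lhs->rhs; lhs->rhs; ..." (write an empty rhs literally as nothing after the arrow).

aba->; bb->a

  | baaaa
  | baabaa => baa
  | abb => aa
  | bbaabaa => aaabaa => aaa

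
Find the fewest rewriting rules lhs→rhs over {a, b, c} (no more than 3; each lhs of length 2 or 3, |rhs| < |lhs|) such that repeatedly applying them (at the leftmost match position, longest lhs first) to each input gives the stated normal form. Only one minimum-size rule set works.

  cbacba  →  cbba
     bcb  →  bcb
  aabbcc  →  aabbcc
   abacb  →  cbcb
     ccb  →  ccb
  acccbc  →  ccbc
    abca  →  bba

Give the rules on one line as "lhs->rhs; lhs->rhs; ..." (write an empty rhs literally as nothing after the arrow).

aba->cb; abc->bb; ac->

  | cbacba => cbba
  | bcb
  | aabbcc
  | abacb => cbcb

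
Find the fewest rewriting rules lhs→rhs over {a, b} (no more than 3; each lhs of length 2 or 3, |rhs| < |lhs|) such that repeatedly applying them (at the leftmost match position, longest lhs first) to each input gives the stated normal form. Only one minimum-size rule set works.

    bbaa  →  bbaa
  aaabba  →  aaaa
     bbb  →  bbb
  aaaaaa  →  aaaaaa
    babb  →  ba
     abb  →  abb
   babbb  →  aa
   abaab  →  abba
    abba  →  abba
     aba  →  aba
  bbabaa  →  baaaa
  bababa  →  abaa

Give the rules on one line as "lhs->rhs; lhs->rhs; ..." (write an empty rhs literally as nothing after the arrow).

  | bbaa
  | aaabba => ababa => aaaa
  | bbb
  | aaaaaa

aab->ba; bab->aa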